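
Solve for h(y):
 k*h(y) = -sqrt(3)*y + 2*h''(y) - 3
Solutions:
 h(y) = C1*exp(-sqrt(2)*sqrt(k)*y/2) + C2*exp(sqrt(2)*sqrt(k)*y/2) - sqrt(3)*y/k - 3/k


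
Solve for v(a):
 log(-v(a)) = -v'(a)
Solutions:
 -li(-v(a)) = C1 - a


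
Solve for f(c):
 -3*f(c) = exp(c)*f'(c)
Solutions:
 f(c) = C1*exp(3*exp(-c))


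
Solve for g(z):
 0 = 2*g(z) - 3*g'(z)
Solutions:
 g(z) = C1*exp(2*z/3)


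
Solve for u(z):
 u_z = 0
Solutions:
 u(z) = C1


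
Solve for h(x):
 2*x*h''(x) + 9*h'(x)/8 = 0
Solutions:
 h(x) = C1 + C2*x^(7/16)


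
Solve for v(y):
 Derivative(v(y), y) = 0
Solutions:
 v(y) = C1


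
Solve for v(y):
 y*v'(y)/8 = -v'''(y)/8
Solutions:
 v(y) = C1 + Integral(C2*airyai(-y) + C3*airybi(-y), y)


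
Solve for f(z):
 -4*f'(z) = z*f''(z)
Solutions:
 f(z) = C1 + C2/z^3


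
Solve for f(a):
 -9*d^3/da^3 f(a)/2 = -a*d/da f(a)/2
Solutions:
 f(a) = C1 + Integral(C2*airyai(3^(1/3)*a/3) + C3*airybi(3^(1/3)*a/3), a)


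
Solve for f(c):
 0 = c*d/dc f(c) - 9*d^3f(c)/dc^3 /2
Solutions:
 f(c) = C1 + Integral(C2*airyai(6^(1/3)*c/3) + C3*airybi(6^(1/3)*c/3), c)


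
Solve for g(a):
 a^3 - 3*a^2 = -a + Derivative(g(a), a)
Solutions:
 g(a) = C1 + a^4/4 - a^3 + a^2/2


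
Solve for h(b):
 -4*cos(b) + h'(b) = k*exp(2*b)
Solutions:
 h(b) = C1 + k*exp(2*b)/2 + 4*sin(b)


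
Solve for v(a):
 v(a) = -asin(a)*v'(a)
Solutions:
 v(a) = C1*exp(-Integral(1/asin(a), a))


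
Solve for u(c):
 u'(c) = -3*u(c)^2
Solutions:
 u(c) = 1/(C1 + 3*c)


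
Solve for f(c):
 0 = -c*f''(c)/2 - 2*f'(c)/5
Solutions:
 f(c) = C1 + C2*c^(1/5)


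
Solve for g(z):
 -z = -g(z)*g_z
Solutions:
 g(z) = -sqrt(C1 + z^2)
 g(z) = sqrt(C1 + z^2)


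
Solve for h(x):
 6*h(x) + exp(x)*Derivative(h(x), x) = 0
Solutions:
 h(x) = C1*exp(6*exp(-x))


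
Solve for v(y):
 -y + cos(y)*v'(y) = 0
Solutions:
 v(y) = C1 + Integral(y/cos(y), y)


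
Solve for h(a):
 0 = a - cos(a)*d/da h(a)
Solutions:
 h(a) = C1 + Integral(a/cos(a), a)


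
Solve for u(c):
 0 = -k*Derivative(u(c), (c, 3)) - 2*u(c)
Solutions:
 u(c) = C1*exp(2^(1/3)*c*(-1/k)^(1/3)) + C2*exp(2^(1/3)*c*(-1/k)^(1/3)*(-1 + sqrt(3)*I)/2) + C3*exp(-2^(1/3)*c*(-1/k)^(1/3)*(1 + sqrt(3)*I)/2)


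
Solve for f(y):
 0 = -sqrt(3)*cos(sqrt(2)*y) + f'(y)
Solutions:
 f(y) = C1 + sqrt(6)*sin(sqrt(2)*y)/2


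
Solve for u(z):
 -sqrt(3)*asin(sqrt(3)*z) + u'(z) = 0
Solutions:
 u(z) = C1 + sqrt(3)*(z*asin(sqrt(3)*z) + sqrt(3)*sqrt(1 - 3*z^2)/3)


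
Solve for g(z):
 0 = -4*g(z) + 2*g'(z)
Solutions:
 g(z) = C1*exp(2*z)


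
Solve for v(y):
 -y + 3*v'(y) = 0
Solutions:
 v(y) = C1 + y^2/6


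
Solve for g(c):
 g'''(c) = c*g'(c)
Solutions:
 g(c) = C1 + Integral(C2*airyai(c) + C3*airybi(c), c)


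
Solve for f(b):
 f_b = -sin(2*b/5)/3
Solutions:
 f(b) = C1 + 5*cos(2*b/5)/6


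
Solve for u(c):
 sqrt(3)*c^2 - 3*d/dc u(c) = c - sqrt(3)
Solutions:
 u(c) = C1 + sqrt(3)*c^3/9 - c^2/6 + sqrt(3)*c/3


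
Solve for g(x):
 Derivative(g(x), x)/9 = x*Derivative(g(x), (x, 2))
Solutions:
 g(x) = C1 + C2*x^(10/9)


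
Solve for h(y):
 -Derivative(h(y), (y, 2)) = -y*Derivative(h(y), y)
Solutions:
 h(y) = C1 + C2*erfi(sqrt(2)*y/2)


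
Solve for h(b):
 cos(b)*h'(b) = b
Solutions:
 h(b) = C1 + Integral(b/cos(b), b)


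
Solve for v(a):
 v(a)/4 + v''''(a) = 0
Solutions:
 v(a) = (C1*sin(a/2) + C2*cos(a/2))*exp(-a/2) + (C3*sin(a/2) + C4*cos(a/2))*exp(a/2)


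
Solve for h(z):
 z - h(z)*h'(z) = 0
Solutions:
 h(z) = -sqrt(C1 + z^2)
 h(z) = sqrt(C1 + z^2)


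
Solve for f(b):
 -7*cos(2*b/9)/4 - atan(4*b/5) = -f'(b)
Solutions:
 f(b) = C1 + b*atan(4*b/5) - 5*log(16*b^2 + 25)/8 + 63*sin(2*b/9)/8


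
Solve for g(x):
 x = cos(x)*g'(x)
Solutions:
 g(x) = C1 + Integral(x/cos(x), x)


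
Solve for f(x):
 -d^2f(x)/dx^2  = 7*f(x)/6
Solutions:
 f(x) = C1*sin(sqrt(42)*x/6) + C2*cos(sqrt(42)*x/6)


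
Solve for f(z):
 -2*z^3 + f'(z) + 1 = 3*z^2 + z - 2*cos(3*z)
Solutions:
 f(z) = C1 + z^4/2 + z^3 + z^2/2 - z - 2*sin(3*z)/3


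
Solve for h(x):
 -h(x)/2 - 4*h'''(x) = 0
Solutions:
 h(x) = C3*exp(-x/2) + (C1*sin(sqrt(3)*x/4) + C2*cos(sqrt(3)*x/4))*exp(x/4)


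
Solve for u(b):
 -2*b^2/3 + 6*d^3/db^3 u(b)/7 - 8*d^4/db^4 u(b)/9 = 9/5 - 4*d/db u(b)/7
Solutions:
 u(b) = C1 + C2*exp(b*(-3^(2/3)*(28*sqrt(946) + 865)^(1/3) - 27*3^(1/3)/(28*sqrt(946) + 865)^(1/3) + 18)/56)*sin(3*3^(1/6)*b*(-(28*sqrt(946) + 865)^(1/3) + 9*3^(2/3)/(28*sqrt(946) + 865)^(1/3))/56) + C3*exp(b*(-3^(2/3)*(28*sqrt(946) + 865)^(1/3) - 27*3^(1/3)/(28*sqrt(946) + 865)^(1/3) + 18)/56)*cos(3*3^(1/6)*b*(-(28*sqrt(946) + 865)^(1/3) + 9*3^(2/3)/(28*sqrt(946) + 865)^(1/3))/56) + C4*exp(b*(27*3^(1/3)/(28*sqrt(946) + 865)^(1/3) + 9 + 3^(2/3)*(28*sqrt(946) + 865)^(1/3))/28) + 7*b^3/18 - 7*b/20


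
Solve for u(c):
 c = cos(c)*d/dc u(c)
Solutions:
 u(c) = C1 + Integral(c/cos(c), c)


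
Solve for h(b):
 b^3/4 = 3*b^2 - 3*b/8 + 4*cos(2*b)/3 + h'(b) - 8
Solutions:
 h(b) = C1 + b^4/16 - b^3 + 3*b^2/16 + 8*b - 2*sin(2*b)/3


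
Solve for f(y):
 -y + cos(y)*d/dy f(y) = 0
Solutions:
 f(y) = C1 + Integral(y/cos(y), y)


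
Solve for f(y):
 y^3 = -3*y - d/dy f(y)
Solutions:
 f(y) = C1 - y^4/4 - 3*y^2/2


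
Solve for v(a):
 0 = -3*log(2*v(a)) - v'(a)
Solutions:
 Integral(1/(log(_y) + log(2)), (_y, v(a)))/3 = C1 - a


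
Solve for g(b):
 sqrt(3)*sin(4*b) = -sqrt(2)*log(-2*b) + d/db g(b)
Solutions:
 g(b) = C1 + sqrt(2)*b*(log(-b) - 1) + sqrt(2)*b*log(2) - sqrt(3)*cos(4*b)/4


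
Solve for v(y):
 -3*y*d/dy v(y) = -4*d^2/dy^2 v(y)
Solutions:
 v(y) = C1 + C2*erfi(sqrt(6)*y/4)


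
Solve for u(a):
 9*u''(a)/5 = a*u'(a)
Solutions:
 u(a) = C1 + C2*erfi(sqrt(10)*a/6)


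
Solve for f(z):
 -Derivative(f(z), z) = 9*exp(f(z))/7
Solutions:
 f(z) = log(1/(C1 + 9*z)) + log(7)


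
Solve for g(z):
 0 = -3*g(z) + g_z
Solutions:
 g(z) = C1*exp(3*z)


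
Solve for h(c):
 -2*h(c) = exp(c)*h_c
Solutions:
 h(c) = C1*exp(2*exp(-c))


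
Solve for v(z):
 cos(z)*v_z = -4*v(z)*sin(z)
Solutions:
 v(z) = C1*cos(z)^4


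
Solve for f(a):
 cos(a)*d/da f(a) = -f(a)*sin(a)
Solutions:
 f(a) = C1*cos(a)


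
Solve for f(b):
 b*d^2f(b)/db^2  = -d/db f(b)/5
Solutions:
 f(b) = C1 + C2*b^(4/5)


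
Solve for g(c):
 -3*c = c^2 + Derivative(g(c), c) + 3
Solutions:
 g(c) = C1 - c^3/3 - 3*c^2/2 - 3*c


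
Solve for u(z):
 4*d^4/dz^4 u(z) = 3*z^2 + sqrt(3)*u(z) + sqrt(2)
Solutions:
 u(z) = C1*exp(-sqrt(2)*3^(1/8)*z/2) + C2*exp(sqrt(2)*3^(1/8)*z/2) + C3*sin(sqrt(2)*3^(1/8)*z/2) + C4*cos(sqrt(2)*3^(1/8)*z/2) - sqrt(3)*z^2 - sqrt(6)/3


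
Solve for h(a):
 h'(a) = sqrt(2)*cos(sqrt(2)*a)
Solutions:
 h(a) = C1 + sin(sqrt(2)*a)


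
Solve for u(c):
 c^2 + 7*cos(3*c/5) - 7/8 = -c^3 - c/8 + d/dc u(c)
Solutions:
 u(c) = C1 + c^4/4 + c^3/3 + c^2/16 - 7*c/8 + 35*sin(3*c/5)/3


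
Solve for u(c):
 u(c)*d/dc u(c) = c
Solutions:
 u(c) = -sqrt(C1 + c^2)
 u(c) = sqrt(C1 + c^2)


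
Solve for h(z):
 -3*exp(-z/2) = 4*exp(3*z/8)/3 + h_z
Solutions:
 h(z) = C1 - 32*exp(3*z/8)/9 + 6*exp(-z/2)


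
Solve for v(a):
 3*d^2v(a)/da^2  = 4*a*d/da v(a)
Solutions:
 v(a) = C1 + C2*erfi(sqrt(6)*a/3)


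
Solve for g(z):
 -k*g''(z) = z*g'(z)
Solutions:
 g(z) = C1 + C2*sqrt(k)*erf(sqrt(2)*z*sqrt(1/k)/2)


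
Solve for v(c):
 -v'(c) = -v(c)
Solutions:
 v(c) = C1*exp(c)


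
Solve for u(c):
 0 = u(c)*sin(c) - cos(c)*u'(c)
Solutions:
 u(c) = C1/cos(c)


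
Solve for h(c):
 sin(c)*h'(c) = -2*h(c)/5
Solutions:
 h(c) = C1*(cos(c) + 1)^(1/5)/(cos(c) - 1)^(1/5)


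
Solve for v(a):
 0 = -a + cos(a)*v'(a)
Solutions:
 v(a) = C1 + Integral(a/cos(a), a)


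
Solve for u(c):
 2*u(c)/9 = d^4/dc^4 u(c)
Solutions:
 u(c) = C1*exp(-2^(1/4)*sqrt(3)*c/3) + C2*exp(2^(1/4)*sqrt(3)*c/3) + C3*sin(2^(1/4)*sqrt(3)*c/3) + C4*cos(2^(1/4)*sqrt(3)*c/3)


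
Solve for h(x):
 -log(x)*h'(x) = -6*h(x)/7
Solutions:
 h(x) = C1*exp(6*li(x)/7)


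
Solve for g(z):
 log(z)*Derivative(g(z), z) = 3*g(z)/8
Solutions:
 g(z) = C1*exp(3*li(z)/8)


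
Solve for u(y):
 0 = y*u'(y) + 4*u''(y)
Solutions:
 u(y) = C1 + C2*erf(sqrt(2)*y/4)


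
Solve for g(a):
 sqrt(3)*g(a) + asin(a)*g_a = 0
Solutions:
 g(a) = C1*exp(-sqrt(3)*Integral(1/asin(a), a))


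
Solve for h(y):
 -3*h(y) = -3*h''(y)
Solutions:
 h(y) = C1*exp(-y) + C2*exp(y)


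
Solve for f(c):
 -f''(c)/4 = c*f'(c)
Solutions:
 f(c) = C1 + C2*erf(sqrt(2)*c)


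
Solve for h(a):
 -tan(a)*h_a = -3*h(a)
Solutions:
 h(a) = C1*sin(a)^3


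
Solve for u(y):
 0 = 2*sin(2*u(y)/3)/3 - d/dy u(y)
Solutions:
 -2*y/3 + 3*log(cos(2*u(y)/3) - 1)/4 - 3*log(cos(2*u(y)/3) + 1)/4 = C1


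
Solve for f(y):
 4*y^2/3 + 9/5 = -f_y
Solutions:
 f(y) = C1 - 4*y^3/9 - 9*y/5


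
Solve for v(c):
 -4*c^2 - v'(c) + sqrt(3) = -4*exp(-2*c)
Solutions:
 v(c) = C1 - 4*c^3/3 + sqrt(3)*c - 2*exp(-2*c)


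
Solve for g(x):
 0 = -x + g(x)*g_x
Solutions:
 g(x) = -sqrt(C1 + x^2)
 g(x) = sqrt(C1 + x^2)


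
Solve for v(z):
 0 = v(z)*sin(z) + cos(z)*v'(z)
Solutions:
 v(z) = C1*cos(z)


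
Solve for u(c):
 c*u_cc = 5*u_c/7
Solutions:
 u(c) = C1 + C2*c^(12/7)


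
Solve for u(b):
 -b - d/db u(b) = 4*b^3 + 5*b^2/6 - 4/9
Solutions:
 u(b) = C1 - b^4 - 5*b^3/18 - b^2/2 + 4*b/9


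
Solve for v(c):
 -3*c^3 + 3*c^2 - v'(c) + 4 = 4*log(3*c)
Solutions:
 v(c) = C1 - 3*c^4/4 + c^3 - 4*c*log(c) - c*log(81) + 8*c


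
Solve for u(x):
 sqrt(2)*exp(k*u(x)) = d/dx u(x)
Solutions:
 u(x) = Piecewise((log(-1/(C1*k + sqrt(2)*k*x))/k, Ne(k, 0)), (nan, True))
 u(x) = Piecewise((C1 + sqrt(2)*x, Eq(k, 0)), (nan, True))


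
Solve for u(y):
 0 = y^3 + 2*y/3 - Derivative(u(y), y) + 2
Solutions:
 u(y) = C1 + y^4/4 + y^2/3 + 2*y


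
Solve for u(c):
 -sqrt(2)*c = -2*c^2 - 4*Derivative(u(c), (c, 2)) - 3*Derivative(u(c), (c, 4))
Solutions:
 u(c) = C1 + C2*c + C3*sin(2*sqrt(3)*c/3) + C4*cos(2*sqrt(3)*c/3) - c^4/24 + sqrt(2)*c^3/24 + 3*c^2/8


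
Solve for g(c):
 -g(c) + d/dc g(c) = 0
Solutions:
 g(c) = C1*exp(c)


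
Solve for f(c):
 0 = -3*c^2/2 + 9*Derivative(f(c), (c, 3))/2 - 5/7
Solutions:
 f(c) = C1 + C2*c + C3*c^2 + c^5/180 + 5*c^3/189


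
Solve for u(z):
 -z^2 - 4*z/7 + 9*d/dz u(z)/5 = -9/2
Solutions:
 u(z) = C1 + 5*z^3/27 + 10*z^2/63 - 5*z/2


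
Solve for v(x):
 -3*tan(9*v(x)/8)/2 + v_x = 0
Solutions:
 v(x) = -8*asin(C1*exp(27*x/16))/9 + 8*pi/9
 v(x) = 8*asin(C1*exp(27*x/16))/9


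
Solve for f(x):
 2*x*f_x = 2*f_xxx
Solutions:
 f(x) = C1 + Integral(C2*airyai(x) + C3*airybi(x), x)


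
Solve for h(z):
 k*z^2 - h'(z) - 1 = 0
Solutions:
 h(z) = C1 + k*z^3/3 - z


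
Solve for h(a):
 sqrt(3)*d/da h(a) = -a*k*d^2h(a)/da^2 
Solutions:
 h(a) = C1 + a^(((re(k) - sqrt(3))*re(k) + im(k)^2)/(re(k)^2 + im(k)^2))*(C2*sin(sqrt(3)*log(a)*Abs(im(k))/(re(k)^2 + im(k)^2)) + C3*cos(sqrt(3)*log(a)*im(k)/(re(k)^2 + im(k)^2)))


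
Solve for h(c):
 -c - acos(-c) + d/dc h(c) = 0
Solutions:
 h(c) = C1 + c^2/2 + c*acos(-c) + sqrt(1 - c^2)


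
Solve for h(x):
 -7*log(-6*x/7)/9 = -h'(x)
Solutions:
 h(x) = C1 + 7*x*log(-x)/9 + 7*x*(-log(7) - 1 + log(6))/9


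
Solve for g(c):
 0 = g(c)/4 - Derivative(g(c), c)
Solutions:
 g(c) = C1*exp(c/4)


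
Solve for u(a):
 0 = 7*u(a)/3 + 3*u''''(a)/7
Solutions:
 u(a) = (C1*sin(sqrt(42)*a/6) + C2*cos(sqrt(42)*a/6))*exp(-sqrt(42)*a/6) + (C3*sin(sqrt(42)*a/6) + C4*cos(sqrt(42)*a/6))*exp(sqrt(42)*a/6)


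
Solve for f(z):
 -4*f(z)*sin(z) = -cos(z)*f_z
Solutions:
 f(z) = C1/cos(z)^4


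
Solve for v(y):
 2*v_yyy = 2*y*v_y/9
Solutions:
 v(y) = C1 + Integral(C2*airyai(3^(1/3)*y/3) + C3*airybi(3^(1/3)*y/3), y)


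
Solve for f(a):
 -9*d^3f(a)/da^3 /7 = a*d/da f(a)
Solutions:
 f(a) = C1 + Integral(C2*airyai(-21^(1/3)*a/3) + C3*airybi(-21^(1/3)*a/3), a)


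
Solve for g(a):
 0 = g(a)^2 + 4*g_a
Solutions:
 g(a) = 4/(C1 + a)


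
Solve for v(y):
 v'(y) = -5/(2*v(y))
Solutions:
 v(y) = -sqrt(C1 - 5*y)
 v(y) = sqrt(C1 - 5*y)


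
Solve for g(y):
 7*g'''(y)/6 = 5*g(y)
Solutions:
 g(y) = C3*exp(30^(1/3)*7^(2/3)*y/7) + (C1*sin(10^(1/3)*3^(5/6)*7^(2/3)*y/14) + C2*cos(10^(1/3)*3^(5/6)*7^(2/3)*y/14))*exp(-30^(1/3)*7^(2/3)*y/14)


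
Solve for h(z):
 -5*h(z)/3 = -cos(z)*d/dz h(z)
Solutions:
 h(z) = C1*(sin(z) + 1)^(5/6)/(sin(z) - 1)^(5/6)


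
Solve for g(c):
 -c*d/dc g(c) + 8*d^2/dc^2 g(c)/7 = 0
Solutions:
 g(c) = C1 + C2*erfi(sqrt(7)*c/4)


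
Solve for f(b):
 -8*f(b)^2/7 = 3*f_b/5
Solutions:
 f(b) = 21/(C1 + 40*b)


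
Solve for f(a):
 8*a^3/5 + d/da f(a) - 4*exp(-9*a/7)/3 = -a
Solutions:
 f(a) = C1 - 2*a^4/5 - a^2/2 - 28*exp(-9*a/7)/27


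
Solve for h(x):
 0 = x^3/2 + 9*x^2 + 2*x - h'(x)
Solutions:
 h(x) = C1 + x^4/8 + 3*x^3 + x^2


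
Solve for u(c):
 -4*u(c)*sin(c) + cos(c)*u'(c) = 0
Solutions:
 u(c) = C1/cos(c)^4


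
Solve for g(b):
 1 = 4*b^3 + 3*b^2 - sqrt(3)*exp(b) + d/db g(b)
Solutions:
 g(b) = C1 - b^4 - b^3 + b + sqrt(3)*exp(b)


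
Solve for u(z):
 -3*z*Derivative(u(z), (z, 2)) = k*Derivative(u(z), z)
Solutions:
 u(z) = C1 + z^(1 - re(k)/3)*(C2*sin(log(z)*Abs(im(k))/3) + C3*cos(log(z)*im(k)/3))


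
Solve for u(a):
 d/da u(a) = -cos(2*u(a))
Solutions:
 u(a) = -asin((C1 + exp(4*a))/(C1 - exp(4*a)))/2 + pi/2
 u(a) = asin((C1 + exp(4*a))/(C1 - exp(4*a)))/2


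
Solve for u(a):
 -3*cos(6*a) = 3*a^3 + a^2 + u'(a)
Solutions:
 u(a) = C1 - 3*a^4/4 - a^3/3 - sin(6*a)/2


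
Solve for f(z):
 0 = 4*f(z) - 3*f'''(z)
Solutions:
 f(z) = C3*exp(6^(2/3)*z/3) + (C1*sin(2^(2/3)*3^(1/6)*z/2) + C2*cos(2^(2/3)*3^(1/6)*z/2))*exp(-6^(2/3)*z/6)


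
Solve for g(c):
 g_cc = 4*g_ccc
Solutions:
 g(c) = C1 + C2*c + C3*exp(c/4)


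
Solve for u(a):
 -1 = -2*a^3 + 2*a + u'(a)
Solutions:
 u(a) = C1 + a^4/2 - a^2 - a


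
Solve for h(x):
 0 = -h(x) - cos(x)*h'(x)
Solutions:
 h(x) = C1*sqrt(sin(x) - 1)/sqrt(sin(x) + 1)


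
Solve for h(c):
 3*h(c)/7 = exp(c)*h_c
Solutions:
 h(c) = C1*exp(-3*exp(-c)/7)


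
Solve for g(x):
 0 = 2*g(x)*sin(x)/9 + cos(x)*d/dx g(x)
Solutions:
 g(x) = C1*cos(x)^(2/9)


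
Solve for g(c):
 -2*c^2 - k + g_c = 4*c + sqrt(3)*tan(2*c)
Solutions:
 g(c) = C1 + 2*c^3/3 + 2*c^2 + c*k - sqrt(3)*log(cos(2*c))/2


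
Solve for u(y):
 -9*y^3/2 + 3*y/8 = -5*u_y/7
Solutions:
 u(y) = C1 + 63*y^4/40 - 21*y^2/80


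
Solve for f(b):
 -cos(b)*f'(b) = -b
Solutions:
 f(b) = C1 + Integral(b/cos(b), b)


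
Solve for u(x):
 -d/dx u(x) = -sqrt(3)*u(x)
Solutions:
 u(x) = C1*exp(sqrt(3)*x)


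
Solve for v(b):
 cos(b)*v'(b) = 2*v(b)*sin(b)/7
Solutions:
 v(b) = C1/cos(b)^(2/7)


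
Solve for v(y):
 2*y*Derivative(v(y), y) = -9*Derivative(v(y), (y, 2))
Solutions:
 v(y) = C1 + C2*erf(y/3)


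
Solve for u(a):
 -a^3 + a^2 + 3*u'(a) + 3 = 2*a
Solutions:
 u(a) = C1 + a^4/12 - a^3/9 + a^2/3 - a


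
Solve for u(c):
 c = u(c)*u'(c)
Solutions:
 u(c) = -sqrt(C1 + c^2)
 u(c) = sqrt(C1 + c^2)


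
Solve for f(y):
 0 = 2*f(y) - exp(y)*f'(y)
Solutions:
 f(y) = C1*exp(-2*exp(-y))


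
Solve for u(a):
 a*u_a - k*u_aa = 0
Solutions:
 u(a) = C1 + C2*erf(sqrt(2)*a*sqrt(-1/k)/2)/sqrt(-1/k)


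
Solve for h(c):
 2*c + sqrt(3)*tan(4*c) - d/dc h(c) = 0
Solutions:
 h(c) = C1 + c^2 - sqrt(3)*log(cos(4*c))/4


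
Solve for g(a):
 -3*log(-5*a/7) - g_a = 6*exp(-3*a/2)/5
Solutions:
 g(a) = C1 - 3*a*log(-a) + 3*a*(-log(5) + 1 + log(7)) + 4*exp(-3*a/2)/5


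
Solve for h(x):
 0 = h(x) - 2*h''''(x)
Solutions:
 h(x) = C1*exp(-2^(3/4)*x/2) + C2*exp(2^(3/4)*x/2) + C3*sin(2^(3/4)*x/2) + C4*cos(2^(3/4)*x/2)


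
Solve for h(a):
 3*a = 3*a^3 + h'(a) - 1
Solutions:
 h(a) = C1 - 3*a^4/4 + 3*a^2/2 + a


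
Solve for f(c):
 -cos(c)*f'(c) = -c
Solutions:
 f(c) = C1 + Integral(c/cos(c), c)


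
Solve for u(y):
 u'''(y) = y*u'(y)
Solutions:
 u(y) = C1 + Integral(C2*airyai(y) + C3*airybi(y), y)


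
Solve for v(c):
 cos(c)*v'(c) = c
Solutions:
 v(c) = C1 + Integral(c/cos(c), c)


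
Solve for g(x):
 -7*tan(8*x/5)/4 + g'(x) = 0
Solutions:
 g(x) = C1 - 35*log(cos(8*x/5))/32


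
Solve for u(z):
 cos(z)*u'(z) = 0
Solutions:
 u(z) = C1


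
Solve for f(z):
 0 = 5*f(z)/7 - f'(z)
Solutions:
 f(z) = C1*exp(5*z/7)


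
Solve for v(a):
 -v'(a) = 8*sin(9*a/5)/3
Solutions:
 v(a) = C1 + 40*cos(9*a/5)/27


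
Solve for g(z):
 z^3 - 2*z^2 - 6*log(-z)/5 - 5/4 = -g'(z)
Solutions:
 g(z) = C1 - z^4/4 + 2*z^3/3 + 6*z*log(-z)/5 + z/20


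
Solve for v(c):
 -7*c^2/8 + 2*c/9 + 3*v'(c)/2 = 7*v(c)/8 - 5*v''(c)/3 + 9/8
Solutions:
 v(c) = C1*exp(c*(-9 + sqrt(291))/20) + C2*exp(-c*(9 + sqrt(291))/20) - c^2 - 200*c/63 - 1549/147


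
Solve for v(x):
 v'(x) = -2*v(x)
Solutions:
 v(x) = C1*exp(-2*x)


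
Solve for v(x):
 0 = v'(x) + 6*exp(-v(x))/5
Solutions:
 v(x) = log(C1 - 6*x/5)


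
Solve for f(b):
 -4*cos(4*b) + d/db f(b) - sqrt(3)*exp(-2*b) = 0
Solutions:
 f(b) = C1 + sin(4*b) - sqrt(3)*exp(-2*b)/2


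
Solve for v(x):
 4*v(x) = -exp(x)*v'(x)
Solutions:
 v(x) = C1*exp(4*exp(-x))


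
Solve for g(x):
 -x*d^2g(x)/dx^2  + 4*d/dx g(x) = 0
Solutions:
 g(x) = C1 + C2*x^5


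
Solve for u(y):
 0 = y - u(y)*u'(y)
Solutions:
 u(y) = -sqrt(C1 + y^2)
 u(y) = sqrt(C1 + y^2)


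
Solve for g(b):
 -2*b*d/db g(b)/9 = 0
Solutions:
 g(b) = C1


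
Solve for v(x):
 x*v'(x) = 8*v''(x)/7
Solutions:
 v(x) = C1 + C2*erfi(sqrt(7)*x/4)


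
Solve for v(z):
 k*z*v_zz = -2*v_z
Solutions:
 v(z) = C1 + z^(((re(k) - 2)*re(k) + im(k)^2)/(re(k)^2 + im(k)^2))*(C2*sin(2*log(z)*Abs(im(k))/(re(k)^2 + im(k)^2)) + C3*cos(2*log(z)*im(k)/(re(k)^2 + im(k)^2)))


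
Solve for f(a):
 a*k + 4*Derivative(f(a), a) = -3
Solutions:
 f(a) = C1 - a^2*k/8 - 3*a/4


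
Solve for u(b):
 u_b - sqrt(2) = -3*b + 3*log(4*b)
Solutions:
 u(b) = C1 - 3*b^2/2 + 3*b*log(b) - 3*b + sqrt(2)*b + b*log(64)


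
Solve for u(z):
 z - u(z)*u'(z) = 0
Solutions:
 u(z) = -sqrt(C1 + z^2)
 u(z) = sqrt(C1 + z^2)


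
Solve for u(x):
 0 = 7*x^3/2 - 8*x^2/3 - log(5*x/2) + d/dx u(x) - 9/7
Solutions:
 u(x) = C1 - 7*x^4/8 + 8*x^3/9 + x*log(x) + 2*x/7 + x*log(5/2)


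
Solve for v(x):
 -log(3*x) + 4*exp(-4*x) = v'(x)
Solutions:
 v(x) = C1 - x*log(x) + x*(1 - log(3)) - exp(-4*x)


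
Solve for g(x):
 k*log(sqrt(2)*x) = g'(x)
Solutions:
 g(x) = C1 + k*x*log(x) - k*x + k*x*log(2)/2


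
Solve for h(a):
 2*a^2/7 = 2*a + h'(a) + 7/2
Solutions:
 h(a) = C1 + 2*a^3/21 - a^2 - 7*a/2


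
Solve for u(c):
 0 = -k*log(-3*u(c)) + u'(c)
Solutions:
 Integral(1/(log(-_y) + log(3)), (_y, u(c))) = C1 + c*k


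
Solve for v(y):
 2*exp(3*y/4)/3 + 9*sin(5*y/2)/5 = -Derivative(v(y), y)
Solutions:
 v(y) = C1 - 8*exp(3*y/4)/9 + 18*cos(5*y/2)/25


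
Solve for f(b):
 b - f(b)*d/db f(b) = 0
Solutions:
 f(b) = -sqrt(C1 + b^2)
 f(b) = sqrt(C1 + b^2)


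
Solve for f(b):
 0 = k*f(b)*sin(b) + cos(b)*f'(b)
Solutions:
 f(b) = C1*exp(k*log(cos(b)))


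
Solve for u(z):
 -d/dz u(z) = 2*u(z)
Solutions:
 u(z) = C1*exp(-2*z)


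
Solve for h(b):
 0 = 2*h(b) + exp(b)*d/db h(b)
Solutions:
 h(b) = C1*exp(2*exp(-b))


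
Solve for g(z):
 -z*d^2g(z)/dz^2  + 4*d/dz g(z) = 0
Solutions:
 g(z) = C1 + C2*z^5


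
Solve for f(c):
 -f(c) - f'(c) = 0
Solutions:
 f(c) = C1*exp(-c)


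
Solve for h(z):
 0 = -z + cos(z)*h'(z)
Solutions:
 h(z) = C1 + Integral(z/cos(z), z)


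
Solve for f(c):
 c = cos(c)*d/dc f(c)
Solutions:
 f(c) = C1 + Integral(c/cos(c), c)


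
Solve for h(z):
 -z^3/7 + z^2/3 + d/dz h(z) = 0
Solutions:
 h(z) = C1 + z^4/28 - z^3/9


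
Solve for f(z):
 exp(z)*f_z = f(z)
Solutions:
 f(z) = C1*exp(-exp(-z))


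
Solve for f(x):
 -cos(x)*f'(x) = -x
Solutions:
 f(x) = C1 + Integral(x/cos(x), x)


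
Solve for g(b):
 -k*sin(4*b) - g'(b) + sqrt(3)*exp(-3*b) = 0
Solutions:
 g(b) = C1 + k*cos(4*b)/4 - sqrt(3)*exp(-3*b)/3


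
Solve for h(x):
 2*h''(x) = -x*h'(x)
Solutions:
 h(x) = C1 + C2*erf(x/2)


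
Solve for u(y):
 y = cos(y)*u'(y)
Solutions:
 u(y) = C1 + Integral(y/cos(y), y)


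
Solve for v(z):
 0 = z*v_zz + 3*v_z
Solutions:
 v(z) = C1 + C2/z^2


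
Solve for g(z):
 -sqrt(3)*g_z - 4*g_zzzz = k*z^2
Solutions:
 g(z) = C1 + C4*exp(-2^(1/3)*3^(1/6)*z/2) - sqrt(3)*k*z^3/9 + (C2*sin(2^(1/3)*3^(2/3)*z/4) + C3*cos(2^(1/3)*3^(2/3)*z/4))*exp(2^(1/3)*3^(1/6)*z/4)


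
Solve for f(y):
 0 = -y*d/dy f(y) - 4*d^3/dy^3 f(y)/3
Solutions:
 f(y) = C1 + Integral(C2*airyai(-6^(1/3)*y/2) + C3*airybi(-6^(1/3)*y/2), y)


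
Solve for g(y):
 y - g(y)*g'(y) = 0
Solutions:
 g(y) = -sqrt(C1 + y^2)
 g(y) = sqrt(C1 + y^2)


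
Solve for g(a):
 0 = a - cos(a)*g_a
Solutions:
 g(a) = C1 + Integral(a/cos(a), a)


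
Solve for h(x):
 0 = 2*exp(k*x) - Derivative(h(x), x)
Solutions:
 h(x) = C1 + 2*exp(k*x)/k


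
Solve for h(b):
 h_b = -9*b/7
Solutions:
 h(b) = C1 - 9*b^2/14


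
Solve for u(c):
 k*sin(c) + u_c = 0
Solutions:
 u(c) = C1 + k*cos(c)


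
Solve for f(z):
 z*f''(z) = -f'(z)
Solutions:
 f(z) = C1 + C2*log(z)


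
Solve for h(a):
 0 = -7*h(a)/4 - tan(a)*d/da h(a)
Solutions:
 h(a) = C1/sin(a)^(7/4)


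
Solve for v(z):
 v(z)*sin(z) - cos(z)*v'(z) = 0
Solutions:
 v(z) = C1/cos(z)


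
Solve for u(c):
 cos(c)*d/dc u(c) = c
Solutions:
 u(c) = C1 + Integral(c/cos(c), c)


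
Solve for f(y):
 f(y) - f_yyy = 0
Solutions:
 f(y) = C3*exp(y) + (C1*sin(sqrt(3)*y/2) + C2*cos(sqrt(3)*y/2))*exp(-y/2)


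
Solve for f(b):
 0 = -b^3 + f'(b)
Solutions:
 f(b) = C1 + b^4/4


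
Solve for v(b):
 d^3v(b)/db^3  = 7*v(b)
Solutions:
 v(b) = C3*exp(7^(1/3)*b) + (C1*sin(sqrt(3)*7^(1/3)*b/2) + C2*cos(sqrt(3)*7^(1/3)*b/2))*exp(-7^(1/3)*b/2)


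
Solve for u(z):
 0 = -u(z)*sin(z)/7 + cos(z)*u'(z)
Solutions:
 u(z) = C1/cos(z)^(1/7)


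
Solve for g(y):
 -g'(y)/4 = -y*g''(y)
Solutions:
 g(y) = C1 + C2*y^(5/4)


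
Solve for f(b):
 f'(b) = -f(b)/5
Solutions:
 f(b) = C1*exp(-b/5)


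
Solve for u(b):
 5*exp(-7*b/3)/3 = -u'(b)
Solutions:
 u(b) = C1 + 5*exp(-7*b/3)/7


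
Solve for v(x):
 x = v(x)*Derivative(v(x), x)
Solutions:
 v(x) = -sqrt(C1 + x^2)
 v(x) = sqrt(C1 + x^2)


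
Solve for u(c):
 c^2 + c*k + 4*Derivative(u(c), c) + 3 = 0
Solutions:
 u(c) = C1 - c^3/12 - c^2*k/8 - 3*c/4


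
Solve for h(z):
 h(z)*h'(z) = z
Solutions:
 h(z) = -sqrt(C1 + z^2)
 h(z) = sqrt(C1 + z^2)


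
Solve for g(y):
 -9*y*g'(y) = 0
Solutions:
 g(y) = C1


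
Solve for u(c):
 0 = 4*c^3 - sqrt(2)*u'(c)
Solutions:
 u(c) = C1 + sqrt(2)*c^4/2


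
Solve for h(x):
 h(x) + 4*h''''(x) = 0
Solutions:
 h(x) = (C1*sin(x/2) + C2*cos(x/2))*exp(-x/2) + (C3*sin(x/2) + C4*cos(x/2))*exp(x/2)


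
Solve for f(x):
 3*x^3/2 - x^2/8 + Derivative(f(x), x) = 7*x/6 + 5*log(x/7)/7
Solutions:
 f(x) = C1 - 3*x^4/8 + x^3/24 + 7*x^2/12 + 5*x*log(x)/7 - 5*x*log(7)/7 - 5*x/7


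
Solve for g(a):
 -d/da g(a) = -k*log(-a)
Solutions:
 g(a) = C1 + a*k*log(-a) - a*k


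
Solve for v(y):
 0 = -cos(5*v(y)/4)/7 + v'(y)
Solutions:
 -y/7 - 2*log(sin(5*v(y)/4) - 1)/5 + 2*log(sin(5*v(y)/4) + 1)/5 = C1


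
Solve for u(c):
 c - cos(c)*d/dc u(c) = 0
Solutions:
 u(c) = C1 + Integral(c/cos(c), c)


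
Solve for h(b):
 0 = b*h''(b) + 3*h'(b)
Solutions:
 h(b) = C1 + C2/b^2


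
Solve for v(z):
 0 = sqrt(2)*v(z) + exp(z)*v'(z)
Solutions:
 v(z) = C1*exp(sqrt(2)*exp(-z))


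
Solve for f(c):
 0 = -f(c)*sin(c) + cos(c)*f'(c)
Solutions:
 f(c) = C1/cos(c)


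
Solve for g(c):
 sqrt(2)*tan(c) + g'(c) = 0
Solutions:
 g(c) = C1 + sqrt(2)*log(cos(c))


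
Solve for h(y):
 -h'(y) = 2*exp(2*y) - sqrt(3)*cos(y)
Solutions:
 h(y) = C1 - exp(2*y) + sqrt(3)*sin(y)


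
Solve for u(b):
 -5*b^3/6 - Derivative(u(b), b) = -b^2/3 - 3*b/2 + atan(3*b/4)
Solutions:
 u(b) = C1 - 5*b^4/24 + b^3/9 + 3*b^2/4 - b*atan(3*b/4) + 2*log(9*b^2 + 16)/3


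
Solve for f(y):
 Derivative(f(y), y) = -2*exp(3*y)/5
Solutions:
 f(y) = C1 - 2*exp(3*y)/15


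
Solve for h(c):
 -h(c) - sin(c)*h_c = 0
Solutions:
 h(c) = C1*sqrt(cos(c) + 1)/sqrt(cos(c) - 1)


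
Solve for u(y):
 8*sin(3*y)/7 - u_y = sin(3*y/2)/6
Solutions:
 u(y) = C1 + cos(3*y/2)/9 - 8*cos(3*y)/21


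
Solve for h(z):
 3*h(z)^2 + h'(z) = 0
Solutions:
 h(z) = 1/(C1 + 3*z)


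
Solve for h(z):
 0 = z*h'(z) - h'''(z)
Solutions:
 h(z) = C1 + Integral(C2*airyai(z) + C3*airybi(z), z)


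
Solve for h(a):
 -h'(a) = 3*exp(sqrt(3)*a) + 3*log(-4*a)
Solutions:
 h(a) = C1 - 3*a*log(-a) + 3*a*(1 - 2*log(2)) - sqrt(3)*exp(sqrt(3)*a)


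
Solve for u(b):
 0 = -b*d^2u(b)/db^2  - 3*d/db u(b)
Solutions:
 u(b) = C1 + C2/b^2


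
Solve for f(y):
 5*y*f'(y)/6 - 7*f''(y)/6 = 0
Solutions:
 f(y) = C1 + C2*erfi(sqrt(70)*y/14)


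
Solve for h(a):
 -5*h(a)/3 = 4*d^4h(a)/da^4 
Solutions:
 h(a) = (C1*sin(3^(3/4)*5^(1/4)*a/6) + C2*cos(3^(3/4)*5^(1/4)*a/6))*exp(-3^(3/4)*5^(1/4)*a/6) + (C3*sin(3^(3/4)*5^(1/4)*a/6) + C4*cos(3^(3/4)*5^(1/4)*a/6))*exp(3^(3/4)*5^(1/4)*a/6)


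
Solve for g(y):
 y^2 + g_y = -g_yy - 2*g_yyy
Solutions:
 g(y) = C1 - y^3/3 + y^2 + 2*y + (C2*sin(sqrt(7)*y/4) + C3*cos(sqrt(7)*y/4))*exp(-y/4)


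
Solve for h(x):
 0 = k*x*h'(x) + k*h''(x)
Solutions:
 h(x) = C1 + C2*erf(sqrt(2)*x/2)


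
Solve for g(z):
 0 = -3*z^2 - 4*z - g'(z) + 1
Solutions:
 g(z) = C1 - z^3 - 2*z^2 + z


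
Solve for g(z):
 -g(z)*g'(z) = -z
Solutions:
 g(z) = -sqrt(C1 + z^2)
 g(z) = sqrt(C1 + z^2)


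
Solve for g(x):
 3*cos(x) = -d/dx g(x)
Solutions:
 g(x) = C1 - 3*sin(x)


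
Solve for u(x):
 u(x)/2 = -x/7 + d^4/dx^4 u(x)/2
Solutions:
 u(x) = C1*exp(-x) + C2*exp(x) + C3*sin(x) + C4*cos(x) - 2*x/7


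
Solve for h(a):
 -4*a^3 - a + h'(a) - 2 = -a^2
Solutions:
 h(a) = C1 + a^4 - a^3/3 + a^2/2 + 2*a


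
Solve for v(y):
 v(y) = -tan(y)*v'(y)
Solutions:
 v(y) = C1/sin(y)


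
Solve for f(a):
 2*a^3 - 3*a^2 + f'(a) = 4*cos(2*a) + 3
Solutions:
 f(a) = C1 - a^4/2 + a^3 + 3*a + 2*sin(2*a)


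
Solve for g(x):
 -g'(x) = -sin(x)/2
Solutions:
 g(x) = C1 - cos(x)/2


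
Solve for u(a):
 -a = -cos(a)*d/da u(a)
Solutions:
 u(a) = C1 + Integral(a/cos(a), a)


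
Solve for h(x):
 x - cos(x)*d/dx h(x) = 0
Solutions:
 h(x) = C1 + Integral(x/cos(x), x)


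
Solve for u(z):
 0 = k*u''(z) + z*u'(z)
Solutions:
 u(z) = C1 + C2*sqrt(k)*erf(sqrt(2)*z*sqrt(1/k)/2)


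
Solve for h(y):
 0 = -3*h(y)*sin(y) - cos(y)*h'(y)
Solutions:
 h(y) = C1*cos(y)^3


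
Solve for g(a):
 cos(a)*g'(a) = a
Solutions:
 g(a) = C1 + Integral(a/cos(a), a)


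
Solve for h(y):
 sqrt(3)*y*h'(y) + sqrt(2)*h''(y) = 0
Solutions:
 h(y) = C1 + C2*erf(6^(1/4)*y/2)


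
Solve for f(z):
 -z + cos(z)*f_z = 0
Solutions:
 f(z) = C1 + Integral(z/cos(z), z)


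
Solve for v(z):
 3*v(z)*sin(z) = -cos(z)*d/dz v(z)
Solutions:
 v(z) = C1*cos(z)^3


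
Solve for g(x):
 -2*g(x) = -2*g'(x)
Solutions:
 g(x) = C1*exp(x)


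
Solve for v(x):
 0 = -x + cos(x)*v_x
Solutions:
 v(x) = C1 + Integral(x/cos(x), x)


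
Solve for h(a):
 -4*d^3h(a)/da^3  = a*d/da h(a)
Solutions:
 h(a) = C1 + Integral(C2*airyai(-2^(1/3)*a/2) + C3*airybi(-2^(1/3)*a/2), a)


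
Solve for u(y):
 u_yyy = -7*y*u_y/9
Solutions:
 u(y) = C1 + Integral(C2*airyai(-21^(1/3)*y/3) + C3*airybi(-21^(1/3)*y/3), y)


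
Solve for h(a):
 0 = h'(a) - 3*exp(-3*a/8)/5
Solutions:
 h(a) = C1 - 8*exp(-3*a/8)/5


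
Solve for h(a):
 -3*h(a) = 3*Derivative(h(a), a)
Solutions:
 h(a) = C1*exp(-a)


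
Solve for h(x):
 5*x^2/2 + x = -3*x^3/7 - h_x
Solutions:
 h(x) = C1 - 3*x^4/28 - 5*x^3/6 - x^2/2


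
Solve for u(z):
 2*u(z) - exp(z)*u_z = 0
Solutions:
 u(z) = C1*exp(-2*exp(-z))


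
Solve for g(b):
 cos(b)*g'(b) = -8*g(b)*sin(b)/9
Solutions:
 g(b) = C1*cos(b)^(8/9)


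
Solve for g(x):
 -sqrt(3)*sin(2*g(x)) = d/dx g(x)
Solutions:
 g(x) = pi - acos((-C1 - exp(4*sqrt(3)*x))/(C1 - exp(4*sqrt(3)*x)))/2
 g(x) = acos((-C1 - exp(4*sqrt(3)*x))/(C1 - exp(4*sqrt(3)*x)))/2


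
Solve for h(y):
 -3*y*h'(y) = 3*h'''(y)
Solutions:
 h(y) = C1 + Integral(C2*airyai(-y) + C3*airybi(-y), y)


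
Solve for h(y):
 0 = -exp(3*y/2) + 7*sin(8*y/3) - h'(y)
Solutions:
 h(y) = C1 - 2*exp(3*y/2)/3 - 21*cos(8*y/3)/8


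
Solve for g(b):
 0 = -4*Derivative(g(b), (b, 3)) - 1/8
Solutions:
 g(b) = C1 + C2*b + C3*b^2 - b^3/192


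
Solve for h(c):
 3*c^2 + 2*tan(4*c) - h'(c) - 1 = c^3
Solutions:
 h(c) = C1 - c^4/4 + c^3 - c - log(cos(4*c))/2


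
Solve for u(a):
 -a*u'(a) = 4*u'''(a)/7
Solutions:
 u(a) = C1 + Integral(C2*airyai(-14^(1/3)*a/2) + C3*airybi(-14^(1/3)*a/2), a)


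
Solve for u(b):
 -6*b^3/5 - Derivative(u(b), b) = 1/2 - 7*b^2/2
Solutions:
 u(b) = C1 - 3*b^4/10 + 7*b^3/6 - b/2


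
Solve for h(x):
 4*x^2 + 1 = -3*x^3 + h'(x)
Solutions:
 h(x) = C1 + 3*x^4/4 + 4*x^3/3 + x


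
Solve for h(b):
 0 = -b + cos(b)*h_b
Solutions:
 h(b) = C1 + Integral(b/cos(b), b)


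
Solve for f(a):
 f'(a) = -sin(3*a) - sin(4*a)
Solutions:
 f(a) = C1 + cos(3*a)/3 + cos(4*a)/4


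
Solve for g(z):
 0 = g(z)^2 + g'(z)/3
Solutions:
 g(z) = 1/(C1 + 3*z)


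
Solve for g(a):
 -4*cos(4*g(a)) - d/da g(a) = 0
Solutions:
 g(a) = -asin((C1 + exp(32*a))/(C1 - exp(32*a)))/4 + pi/4
 g(a) = asin((C1 + exp(32*a))/(C1 - exp(32*a)))/4


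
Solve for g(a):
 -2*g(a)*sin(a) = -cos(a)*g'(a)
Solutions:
 g(a) = C1/cos(a)^2


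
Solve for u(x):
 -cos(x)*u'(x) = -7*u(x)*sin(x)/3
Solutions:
 u(x) = C1/cos(x)^(7/3)


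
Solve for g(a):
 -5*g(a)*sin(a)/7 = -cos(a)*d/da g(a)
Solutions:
 g(a) = C1/cos(a)^(5/7)


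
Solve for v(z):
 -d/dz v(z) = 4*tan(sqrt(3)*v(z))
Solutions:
 v(z) = sqrt(3)*(pi - asin(C1*exp(-4*sqrt(3)*z)))/3
 v(z) = sqrt(3)*asin(C1*exp(-4*sqrt(3)*z))/3


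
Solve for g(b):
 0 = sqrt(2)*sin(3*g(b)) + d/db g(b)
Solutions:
 g(b) = -acos((-C1 - exp(6*sqrt(2)*b))/(C1 - exp(6*sqrt(2)*b)))/3 + 2*pi/3
 g(b) = acos((-C1 - exp(6*sqrt(2)*b))/(C1 - exp(6*sqrt(2)*b)))/3


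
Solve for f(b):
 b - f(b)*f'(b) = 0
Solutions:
 f(b) = -sqrt(C1 + b^2)
 f(b) = sqrt(C1 + b^2)


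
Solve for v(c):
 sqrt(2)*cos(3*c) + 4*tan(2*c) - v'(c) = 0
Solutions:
 v(c) = C1 - 2*log(cos(2*c)) + sqrt(2)*sin(3*c)/3


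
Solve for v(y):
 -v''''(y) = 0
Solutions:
 v(y) = C1 + C2*y + C3*y^2 + C4*y^3


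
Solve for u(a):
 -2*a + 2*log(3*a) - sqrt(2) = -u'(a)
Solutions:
 u(a) = C1 + a^2 - 2*a*log(a) - a*log(9) + sqrt(2)*a + 2*a


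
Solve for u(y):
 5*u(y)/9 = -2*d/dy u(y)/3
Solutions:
 u(y) = C1*exp(-5*y/6)


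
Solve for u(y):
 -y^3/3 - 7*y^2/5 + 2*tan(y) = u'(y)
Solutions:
 u(y) = C1 - y^4/12 - 7*y^3/15 - 2*log(cos(y))


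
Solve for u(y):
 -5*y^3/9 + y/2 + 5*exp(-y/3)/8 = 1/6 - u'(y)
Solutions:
 u(y) = C1 + 5*y^4/36 - y^2/4 + y/6 + 15*exp(-y/3)/8


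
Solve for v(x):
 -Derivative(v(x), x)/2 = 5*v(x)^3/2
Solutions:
 v(x) = -sqrt(2)*sqrt(-1/(C1 - 5*x))/2
 v(x) = sqrt(2)*sqrt(-1/(C1 - 5*x))/2


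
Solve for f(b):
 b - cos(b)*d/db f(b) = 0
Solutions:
 f(b) = C1 + Integral(b/cos(b), b)


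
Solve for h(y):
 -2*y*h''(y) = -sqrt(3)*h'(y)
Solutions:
 h(y) = C1 + C2*y^(sqrt(3)/2 + 1)


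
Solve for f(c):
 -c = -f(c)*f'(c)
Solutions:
 f(c) = -sqrt(C1 + c^2)
 f(c) = sqrt(C1 + c^2)


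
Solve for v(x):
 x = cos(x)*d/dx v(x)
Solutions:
 v(x) = C1 + Integral(x/cos(x), x)


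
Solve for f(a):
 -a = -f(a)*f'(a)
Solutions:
 f(a) = -sqrt(C1 + a^2)
 f(a) = sqrt(C1 + a^2)


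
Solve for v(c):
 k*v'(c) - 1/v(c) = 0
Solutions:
 v(c) = -sqrt(C1 + 2*c/k)
 v(c) = sqrt(C1 + 2*c/k)


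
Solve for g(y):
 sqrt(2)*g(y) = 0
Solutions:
 g(y) = 0


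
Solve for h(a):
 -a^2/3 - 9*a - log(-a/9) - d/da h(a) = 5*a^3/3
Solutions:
 h(a) = C1 - 5*a^4/12 - a^3/9 - 9*a^2/2 - a*log(-a) + a*(1 + 2*log(3))


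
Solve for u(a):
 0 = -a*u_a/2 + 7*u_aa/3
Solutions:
 u(a) = C1 + C2*erfi(sqrt(21)*a/14)


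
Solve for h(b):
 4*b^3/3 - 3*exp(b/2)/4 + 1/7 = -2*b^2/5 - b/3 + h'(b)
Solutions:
 h(b) = C1 + b^4/3 + 2*b^3/15 + b^2/6 + b/7 - 3*exp(b/2)/2


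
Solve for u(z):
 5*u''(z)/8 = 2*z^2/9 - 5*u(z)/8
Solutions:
 u(z) = C1*sin(z) + C2*cos(z) + 16*z^2/45 - 32/45


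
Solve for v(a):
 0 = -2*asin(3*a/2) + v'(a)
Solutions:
 v(a) = C1 + 2*a*asin(3*a/2) + 2*sqrt(4 - 9*a^2)/3


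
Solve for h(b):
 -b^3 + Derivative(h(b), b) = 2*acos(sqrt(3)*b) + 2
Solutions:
 h(b) = C1 + b^4/4 + 2*b*acos(sqrt(3)*b) + 2*b - 2*sqrt(3)*sqrt(1 - 3*b^2)/3


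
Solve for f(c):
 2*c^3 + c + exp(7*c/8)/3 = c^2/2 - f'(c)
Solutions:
 f(c) = C1 - c^4/2 + c^3/6 - c^2/2 - 8*exp(7*c/8)/21


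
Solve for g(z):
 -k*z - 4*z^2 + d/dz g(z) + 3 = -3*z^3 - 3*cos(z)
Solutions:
 g(z) = C1 + k*z^2/2 - 3*z^4/4 + 4*z^3/3 - 3*z - 3*sin(z)


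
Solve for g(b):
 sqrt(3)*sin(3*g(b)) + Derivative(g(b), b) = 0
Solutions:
 g(b) = -acos((-C1 - exp(6*sqrt(3)*b))/(C1 - exp(6*sqrt(3)*b)))/3 + 2*pi/3
 g(b) = acos((-C1 - exp(6*sqrt(3)*b))/(C1 - exp(6*sqrt(3)*b)))/3


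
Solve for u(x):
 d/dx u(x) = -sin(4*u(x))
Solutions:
 u(x) = -acos((-C1 - exp(8*x))/(C1 - exp(8*x)))/4 + pi/2
 u(x) = acos((-C1 - exp(8*x))/(C1 - exp(8*x)))/4


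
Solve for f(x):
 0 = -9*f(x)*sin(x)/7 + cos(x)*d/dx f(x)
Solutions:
 f(x) = C1/cos(x)^(9/7)


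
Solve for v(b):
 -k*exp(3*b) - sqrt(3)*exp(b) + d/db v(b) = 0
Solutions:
 v(b) = C1 + k*exp(3*b)/3 + sqrt(3)*exp(b)


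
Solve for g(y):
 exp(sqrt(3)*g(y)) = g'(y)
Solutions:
 g(y) = sqrt(3)*(2*log(-1/(C1 + y)) - log(3))/6


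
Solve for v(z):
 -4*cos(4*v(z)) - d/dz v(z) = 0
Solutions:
 v(z) = -asin((C1 + exp(32*z))/(C1 - exp(32*z)))/4 + pi/4
 v(z) = asin((C1 + exp(32*z))/(C1 - exp(32*z)))/4


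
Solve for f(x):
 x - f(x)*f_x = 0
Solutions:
 f(x) = -sqrt(C1 + x^2)
 f(x) = sqrt(C1 + x^2)


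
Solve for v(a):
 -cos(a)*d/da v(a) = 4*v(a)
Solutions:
 v(a) = C1*(sin(a)^2 - 2*sin(a) + 1)/(sin(a)^2 + 2*sin(a) + 1)


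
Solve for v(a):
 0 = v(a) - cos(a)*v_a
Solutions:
 v(a) = C1*sqrt(sin(a) + 1)/sqrt(sin(a) - 1)


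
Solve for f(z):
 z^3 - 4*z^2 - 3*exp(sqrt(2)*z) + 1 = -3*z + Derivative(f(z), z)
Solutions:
 f(z) = C1 + z^4/4 - 4*z^3/3 + 3*z^2/2 + z - 3*sqrt(2)*exp(sqrt(2)*z)/2


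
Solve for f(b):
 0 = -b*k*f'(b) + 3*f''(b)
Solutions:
 f(b) = Piecewise((-sqrt(6)*sqrt(pi)*C1*erf(sqrt(6)*b*sqrt(-k)/6)/(2*sqrt(-k)) - C2, (k > 0) | (k < 0)), (-C1*b - C2, True))


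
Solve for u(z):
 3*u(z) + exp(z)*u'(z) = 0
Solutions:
 u(z) = C1*exp(3*exp(-z))


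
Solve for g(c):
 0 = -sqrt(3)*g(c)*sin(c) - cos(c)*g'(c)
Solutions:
 g(c) = C1*cos(c)^(sqrt(3))


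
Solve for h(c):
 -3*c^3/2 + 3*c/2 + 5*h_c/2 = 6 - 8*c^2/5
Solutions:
 h(c) = C1 + 3*c^4/20 - 16*c^3/75 - 3*c^2/10 + 12*c/5


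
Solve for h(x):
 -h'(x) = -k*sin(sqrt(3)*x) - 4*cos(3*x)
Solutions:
 h(x) = C1 - sqrt(3)*k*cos(sqrt(3)*x)/3 + 4*sin(3*x)/3


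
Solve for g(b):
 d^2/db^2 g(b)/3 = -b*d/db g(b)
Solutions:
 g(b) = C1 + C2*erf(sqrt(6)*b/2)


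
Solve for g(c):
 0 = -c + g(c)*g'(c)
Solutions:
 g(c) = -sqrt(C1 + c^2)
 g(c) = sqrt(C1 + c^2)


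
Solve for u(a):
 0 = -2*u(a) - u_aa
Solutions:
 u(a) = C1*sin(sqrt(2)*a) + C2*cos(sqrt(2)*a)


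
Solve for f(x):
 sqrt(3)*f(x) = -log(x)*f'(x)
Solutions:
 f(x) = C1*exp(-sqrt(3)*li(x))


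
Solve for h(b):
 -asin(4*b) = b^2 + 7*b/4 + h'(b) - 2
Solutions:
 h(b) = C1 - b^3/3 - 7*b^2/8 - b*asin(4*b) + 2*b - sqrt(1 - 16*b^2)/4


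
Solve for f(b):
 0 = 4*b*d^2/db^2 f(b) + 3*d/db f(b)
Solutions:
 f(b) = C1 + C2*b^(1/4)


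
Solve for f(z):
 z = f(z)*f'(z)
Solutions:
 f(z) = -sqrt(C1 + z^2)
 f(z) = sqrt(C1 + z^2)


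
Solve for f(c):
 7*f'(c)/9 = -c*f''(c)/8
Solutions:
 f(c) = C1 + C2/c^(47/9)


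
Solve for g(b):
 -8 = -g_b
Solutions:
 g(b) = C1 + 8*b


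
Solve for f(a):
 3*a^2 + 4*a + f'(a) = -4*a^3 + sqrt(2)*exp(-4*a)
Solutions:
 f(a) = C1 - a^4 - a^3 - 2*a^2 - sqrt(2)*exp(-4*a)/4


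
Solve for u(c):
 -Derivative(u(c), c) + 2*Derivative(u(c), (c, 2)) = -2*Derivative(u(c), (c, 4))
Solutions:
 u(c) = C1 + C2*exp(6^(1/3)*c*(-(9 + sqrt(129))^(1/3) + 2*6^(1/3)/(9 + sqrt(129))^(1/3))/12)*sin(2^(1/3)*3^(1/6)*c*(6*2^(1/3)/(9 + sqrt(129))^(1/3) + 3^(2/3)*(9 + sqrt(129))^(1/3))/12) + C3*exp(6^(1/3)*c*(-(9 + sqrt(129))^(1/3) + 2*6^(1/3)/(9 + sqrt(129))^(1/3))/12)*cos(2^(1/3)*3^(1/6)*c*(6*2^(1/3)/(9 + sqrt(129))^(1/3) + 3^(2/3)*(9 + sqrt(129))^(1/3))/12) + C4*exp(-6^(1/3)*c*(-(9 + sqrt(129))^(1/3) + 2*6^(1/3)/(9 + sqrt(129))^(1/3))/6)


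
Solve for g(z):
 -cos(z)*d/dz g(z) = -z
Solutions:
 g(z) = C1 + Integral(z/cos(z), z)


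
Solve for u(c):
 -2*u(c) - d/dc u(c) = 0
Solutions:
 u(c) = C1*exp(-2*c)


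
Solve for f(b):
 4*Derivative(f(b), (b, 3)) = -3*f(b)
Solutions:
 f(b) = C3*exp(-6^(1/3)*b/2) + (C1*sin(2^(1/3)*3^(5/6)*b/4) + C2*cos(2^(1/3)*3^(5/6)*b/4))*exp(6^(1/3)*b/4)


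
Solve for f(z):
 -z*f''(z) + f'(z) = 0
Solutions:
 f(z) = C1 + C2*z^2


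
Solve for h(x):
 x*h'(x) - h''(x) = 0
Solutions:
 h(x) = C1 + C2*erfi(sqrt(2)*x/2)


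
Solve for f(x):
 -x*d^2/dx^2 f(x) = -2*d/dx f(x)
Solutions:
 f(x) = C1 + C2*x^3


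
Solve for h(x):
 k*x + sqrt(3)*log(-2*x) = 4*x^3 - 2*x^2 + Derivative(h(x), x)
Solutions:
 h(x) = C1 + k*x^2/2 - x^4 + 2*x^3/3 + sqrt(3)*x*log(-x) + sqrt(3)*x*(-1 + log(2))


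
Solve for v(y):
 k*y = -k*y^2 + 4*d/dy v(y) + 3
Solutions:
 v(y) = C1 + k*y^3/12 + k*y^2/8 - 3*y/4


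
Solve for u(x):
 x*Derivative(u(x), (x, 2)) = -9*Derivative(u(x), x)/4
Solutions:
 u(x) = C1 + C2/x^(5/4)


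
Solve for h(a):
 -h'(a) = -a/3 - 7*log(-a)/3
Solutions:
 h(a) = C1 + a^2/6 + 7*a*log(-a)/3 - 7*a/3


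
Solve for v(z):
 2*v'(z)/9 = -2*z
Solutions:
 v(z) = C1 - 9*z^2/2


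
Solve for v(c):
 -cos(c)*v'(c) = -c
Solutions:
 v(c) = C1 + Integral(c/cos(c), c)


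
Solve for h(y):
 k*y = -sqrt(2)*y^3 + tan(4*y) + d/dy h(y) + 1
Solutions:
 h(y) = C1 + k*y^2/2 + sqrt(2)*y^4/4 - y + log(cos(4*y))/4


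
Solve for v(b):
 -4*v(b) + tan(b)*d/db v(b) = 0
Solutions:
 v(b) = C1*sin(b)^4


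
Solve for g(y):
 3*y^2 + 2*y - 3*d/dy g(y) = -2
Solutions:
 g(y) = C1 + y^3/3 + y^2/3 + 2*y/3


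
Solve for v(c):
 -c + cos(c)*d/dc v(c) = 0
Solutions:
 v(c) = C1 + Integral(c/cos(c), c)


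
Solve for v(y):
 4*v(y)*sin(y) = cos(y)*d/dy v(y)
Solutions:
 v(y) = C1/cos(y)^4


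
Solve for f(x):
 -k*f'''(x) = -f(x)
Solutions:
 f(x) = C1*exp(x*(1/k)^(1/3)) + C2*exp(x*(-1 + sqrt(3)*I)*(1/k)^(1/3)/2) + C3*exp(-x*(1 + sqrt(3)*I)*(1/k)^(1/3)/2)


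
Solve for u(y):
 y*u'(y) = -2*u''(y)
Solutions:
 u(y) = C1 + C2*erf(y/2)


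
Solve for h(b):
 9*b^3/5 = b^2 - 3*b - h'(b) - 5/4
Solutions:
 h(b) = C1 - 9*b^4/20 + b^3/3 - 3*b^2/2 - 5*b/4


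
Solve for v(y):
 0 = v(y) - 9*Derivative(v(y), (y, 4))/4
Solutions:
 v(y) = C1*exp(-sqrt(6)*y/3) + C2*exp(sqrt(6)*y/3) + C3*sin(sqrt(6)*y/3) + C4*cos(sqrt(6)*y/3)
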